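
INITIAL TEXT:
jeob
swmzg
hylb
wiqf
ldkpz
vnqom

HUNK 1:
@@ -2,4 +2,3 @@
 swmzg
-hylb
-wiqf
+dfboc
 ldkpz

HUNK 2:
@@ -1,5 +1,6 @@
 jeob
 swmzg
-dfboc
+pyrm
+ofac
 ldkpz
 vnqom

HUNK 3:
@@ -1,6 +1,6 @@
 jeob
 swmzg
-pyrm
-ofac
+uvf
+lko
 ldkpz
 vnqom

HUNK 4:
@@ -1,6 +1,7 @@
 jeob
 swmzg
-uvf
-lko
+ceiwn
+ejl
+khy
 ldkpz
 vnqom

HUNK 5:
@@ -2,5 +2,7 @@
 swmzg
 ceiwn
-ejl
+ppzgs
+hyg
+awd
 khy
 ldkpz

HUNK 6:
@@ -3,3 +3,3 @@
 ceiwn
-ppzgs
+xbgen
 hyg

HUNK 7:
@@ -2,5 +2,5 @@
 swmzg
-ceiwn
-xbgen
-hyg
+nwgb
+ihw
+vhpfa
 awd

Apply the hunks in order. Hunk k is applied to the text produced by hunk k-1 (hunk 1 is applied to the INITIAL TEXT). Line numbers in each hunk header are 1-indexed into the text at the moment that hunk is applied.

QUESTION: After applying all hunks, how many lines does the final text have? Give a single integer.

Hunk 1: at line 2 remove [hylb,wiqf] add [dfboc] -> 5 lines: jeob swmzg dfboc ldkpz vnqom
Hunk 2: at line 1 remove [dfboc] add [pyrm,ofac] -> 6 lines: jeob swmzg pyrm ofac ldkpz vnqom
Hunk 3: at line 1 remove [pyrm,ofac] add [uvf,lko] -> 6 lines: jeob swmzg uvf lko ldkpz vnqom
Hunk 4: at line 1 remove [uvf,lko] add [ceiwn,ejl,khy] -> 7 lines: jeob swmzg ceiwn ejl khy ldkpz vnqom
Hunk 5: at line 2 remove [ejl] add [ppzgs,hyg,awd] -> 9 lines: jeob swmzg ceiwn ppzgs hyg awd khy ldkpz vnqom
Hunk 6: at line 3 remove [ppzgs] add [xbgen] -> 9 lines: jeob swmzg ceiwn xbgen hyg awd khy ldkpz vnqom
Hunk 7: at line 2 remove [ceiwn,xbgen,hyg] add [nwgb,ihw,vhpfa] -> 9 lines: jeob swmzg nwgb ihw vhpfa awd khy ldkpz vnqom
Final line count: 9

Answer: 9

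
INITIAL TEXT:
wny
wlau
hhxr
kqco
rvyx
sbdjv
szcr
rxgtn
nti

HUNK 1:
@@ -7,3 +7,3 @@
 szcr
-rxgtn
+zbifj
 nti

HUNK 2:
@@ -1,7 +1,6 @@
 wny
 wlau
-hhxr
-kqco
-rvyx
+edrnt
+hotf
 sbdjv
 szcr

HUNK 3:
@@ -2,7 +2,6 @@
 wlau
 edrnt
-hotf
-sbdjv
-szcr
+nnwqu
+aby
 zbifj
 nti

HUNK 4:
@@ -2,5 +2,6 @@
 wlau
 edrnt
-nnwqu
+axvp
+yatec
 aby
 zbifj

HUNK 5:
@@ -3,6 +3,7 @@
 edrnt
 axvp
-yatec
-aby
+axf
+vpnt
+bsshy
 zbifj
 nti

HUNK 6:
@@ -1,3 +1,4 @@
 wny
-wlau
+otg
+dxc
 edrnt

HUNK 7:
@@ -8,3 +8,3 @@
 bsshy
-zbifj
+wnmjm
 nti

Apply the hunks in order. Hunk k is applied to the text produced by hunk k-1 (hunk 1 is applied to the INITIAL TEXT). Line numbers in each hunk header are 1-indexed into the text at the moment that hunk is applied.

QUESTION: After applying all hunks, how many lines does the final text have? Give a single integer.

Hunk 1: at line 7 remove [rxgtn] add [zbifj] -> 9 lines: wny wlau hhxr kqco rvyx sbdjv szcr zbifj nti
Hunk 2: at line 1 remove [hhxr,kqco,rvyx] add [edrnt,hotf] -> 8 lines: wny wlau edrnt hotf sbdjv szcr zbifj nti
Hunk 3: at line 2 remove [hotf,sbdjv,szcr] add [nnwqu,aby] -> 7 lines: wny wlau edrnt nnwqu aby zbifj nti
Hunk 4: at line 2 remove [nnwqu] add [axvp,yatec] -> 8 lines: wny wlau edrnt axvp yatec aby zbifj nti
Hunk 5: at line 3 remove [yatec,aby] add [axf,vpnt,bsshy] -> 9 lines: wny wlau edrnt axvp axf vpnt bsshy zbifj nti
Hunk 6: at line 1 remove [wlau] add [otg,dxc] -> 10 lines: wny otg dxc edrnt axvp axf vpnt bsshy zbifj nti
Hunk 7: at line 8 remove [zbifj] add [wnmjm] -> 10 lines: wny otg dxc edrnt axvp axf vpnt bsshy wnmjm nti
Final line count: 10

Answer: 10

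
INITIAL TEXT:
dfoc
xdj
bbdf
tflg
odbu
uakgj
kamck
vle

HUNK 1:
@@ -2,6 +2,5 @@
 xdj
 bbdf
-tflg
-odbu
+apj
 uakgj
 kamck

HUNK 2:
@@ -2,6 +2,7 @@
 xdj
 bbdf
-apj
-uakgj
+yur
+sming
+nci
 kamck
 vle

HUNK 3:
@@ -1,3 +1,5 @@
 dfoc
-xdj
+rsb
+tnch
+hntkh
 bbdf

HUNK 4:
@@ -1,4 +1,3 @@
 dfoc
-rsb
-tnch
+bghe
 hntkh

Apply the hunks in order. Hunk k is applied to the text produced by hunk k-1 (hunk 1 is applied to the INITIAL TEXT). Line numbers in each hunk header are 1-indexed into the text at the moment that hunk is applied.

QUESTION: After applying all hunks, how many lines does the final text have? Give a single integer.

Answer: 9

Derivation:
Hunk 1: at line 2 remove [tflg,odbu] add [apj] -> 7 lines: dfoc xdj bbdf apj uakgj kamck vle
Hunk 2: at line 2 remove [apj,uakgj] add [yur,sming,nci] -> 8 lines: dfoc xdj bbdf yur sming nci kamck vle
Hunk 3: at line 1 remove [xdj] add [rsb,tnch,hntkh] -> 10 lines: dfoc rsb tnch hntkh bbdf yur sming nci kamck vle
Hunk 4: at line 1 remove [rsb,tnch] add [bghe] -> 9 lines: dfoc bghe hntkh bbdf yur sming nci kamck vle
Final line count: 9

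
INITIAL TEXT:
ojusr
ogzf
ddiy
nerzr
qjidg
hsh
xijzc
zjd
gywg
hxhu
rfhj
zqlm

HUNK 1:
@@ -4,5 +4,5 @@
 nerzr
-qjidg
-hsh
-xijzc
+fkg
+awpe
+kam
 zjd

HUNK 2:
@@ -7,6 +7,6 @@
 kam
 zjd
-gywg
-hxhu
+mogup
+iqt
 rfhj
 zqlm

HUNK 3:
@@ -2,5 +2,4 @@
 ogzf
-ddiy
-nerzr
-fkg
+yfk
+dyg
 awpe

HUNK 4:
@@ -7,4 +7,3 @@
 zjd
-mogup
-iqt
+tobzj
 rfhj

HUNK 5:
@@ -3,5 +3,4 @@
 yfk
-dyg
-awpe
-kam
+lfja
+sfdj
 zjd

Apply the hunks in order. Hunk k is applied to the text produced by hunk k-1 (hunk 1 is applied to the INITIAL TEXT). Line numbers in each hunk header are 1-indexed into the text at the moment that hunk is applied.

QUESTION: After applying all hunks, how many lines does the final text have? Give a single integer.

Answer: 9

Derivation:
Hunk 1: at line 4 remove [qjidg,hsh,xijzc] add [fkg,awpe,kam] -> 12 lines: ojusr ogzf ddiy nerzr fkg awpe kam zjd gywg hxhu rfhj zqlm
Hunk 2: at line 7 remove [gywg,hxhu] add [mogup,iqt] -> 12 lines: ojusr ogzf ddiy nerzr fkg awpe kam zjd mogup iqt rfhj zqlm
Hunk 3: at line 2 remove [ddiy,nerzr,fkg] add [yfk,dyg] -> 11 lines: ojusr ogzf yfk dyg awpe kam zjd mogup iqt rfhj zqlm
Hunk 4: at line 7 remove [mogup,iqt] add [tobzj] -> 10 lines: ojusr ogzf yfk dyg awpe kam zjd tobzj rfhj zqlm
Hunk 5: at line 3 remove [dyg,awpe,kam] add [lfja,sfdj] -> 9 lines: ojusr ogzf yfk lfja sfdj zjd tobzj rfhj zqlm
Final line count: 9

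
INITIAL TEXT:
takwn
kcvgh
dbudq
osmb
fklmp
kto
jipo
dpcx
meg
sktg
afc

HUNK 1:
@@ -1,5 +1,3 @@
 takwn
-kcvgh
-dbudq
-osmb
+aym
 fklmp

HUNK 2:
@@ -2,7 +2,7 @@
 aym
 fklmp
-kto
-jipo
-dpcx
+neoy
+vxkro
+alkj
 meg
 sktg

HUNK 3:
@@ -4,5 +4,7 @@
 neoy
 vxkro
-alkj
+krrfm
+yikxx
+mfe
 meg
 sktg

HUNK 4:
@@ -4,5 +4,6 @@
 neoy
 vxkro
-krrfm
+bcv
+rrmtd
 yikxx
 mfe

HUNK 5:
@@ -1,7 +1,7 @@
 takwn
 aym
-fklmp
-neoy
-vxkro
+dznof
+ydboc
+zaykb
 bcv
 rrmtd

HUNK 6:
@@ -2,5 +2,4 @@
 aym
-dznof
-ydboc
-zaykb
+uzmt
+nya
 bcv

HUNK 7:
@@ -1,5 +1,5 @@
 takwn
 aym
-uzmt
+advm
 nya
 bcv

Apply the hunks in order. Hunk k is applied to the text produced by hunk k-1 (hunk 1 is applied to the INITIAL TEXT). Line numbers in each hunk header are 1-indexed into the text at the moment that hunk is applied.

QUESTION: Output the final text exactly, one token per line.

Hunk 1: at line 1 remove [kcvgh,dbudq,osmb] add [aym] -> 9 lines: takwn aym fklmp kto jipo dpcx meg sktg afc
Hunk 2: at line 2 remove [kto,jipo,dpcx] add [neoy,vxkro,alkj] -> 9 lines: takwn aym fklmp neoy vxkro alkj meg sktg afc
Hunk 3: at line 4 remove [alkj] add [krrfm,yikxx,mfe] -> 11 lines: takwn aym fklmp neoy vxkro krrfm yikxx mfe meg sktg afc
Hunk 4: at line 4 remove [krrfm] add [bcv,rrmtd] -> 12 lines: takwn aym fklmp neoy vxkro bcv rrmtd yikxx mfe meg sktg afc
Hunk 5: at line 1 remove [fklmp,neoy,vxkro] add [dznof,ydboc,zaykb] -> 12 lines: takwn aym dznof ydboc zaykb bcv rrmtd yikxx mfe meg sktg afc
Hunk 6: at line 2 remove [dznof,ydboc,zaykb] add [uzmt,nya] -> 11 lines: takwn aym uzmt nya bcv rrmtd yikxx mfe meg sktg afc
Hunk 7: at line 1 remove [uzmt] add [advm] -> 11 lines: takwn aym advm nya bcv rrmtd yikxx mfe meg sktg afc

Answer: takwn
aym
advm
nya
bcv
rrmtd
yikxx
mfe
meg
sktg
afc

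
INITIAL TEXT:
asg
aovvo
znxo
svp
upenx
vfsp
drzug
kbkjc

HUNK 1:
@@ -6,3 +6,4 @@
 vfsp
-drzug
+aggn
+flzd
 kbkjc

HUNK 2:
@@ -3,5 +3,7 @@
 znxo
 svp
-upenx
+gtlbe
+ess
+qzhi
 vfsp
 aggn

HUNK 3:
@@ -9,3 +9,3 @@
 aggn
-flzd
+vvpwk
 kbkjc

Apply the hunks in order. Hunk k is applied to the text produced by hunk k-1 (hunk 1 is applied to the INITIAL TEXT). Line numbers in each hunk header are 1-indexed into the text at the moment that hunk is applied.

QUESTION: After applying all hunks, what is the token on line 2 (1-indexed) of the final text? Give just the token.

Answer: aovvo

Derivation:
Hunk 1: at line 6 remove [drzug] add [aggn,flzd] -> 9 lines: asg aovvo znxo svp upenx vfsp aggn flzd kbkjc
Hunk 2: at line 3 remove [upenx] add [gtlbe,ess,qzhi] -> 11 lines: asg aovvo znxo svp gtlbe ess qzhi vfsp aggn flzd kbkjc
Hunk 3: at line 9 remove [flzd] add [vvpwk] -> 11 lines: asg aovvo znxo svp gtlbe ess qzhi vfsp aggn vvpwk kbkjc
Final line 2: aovvo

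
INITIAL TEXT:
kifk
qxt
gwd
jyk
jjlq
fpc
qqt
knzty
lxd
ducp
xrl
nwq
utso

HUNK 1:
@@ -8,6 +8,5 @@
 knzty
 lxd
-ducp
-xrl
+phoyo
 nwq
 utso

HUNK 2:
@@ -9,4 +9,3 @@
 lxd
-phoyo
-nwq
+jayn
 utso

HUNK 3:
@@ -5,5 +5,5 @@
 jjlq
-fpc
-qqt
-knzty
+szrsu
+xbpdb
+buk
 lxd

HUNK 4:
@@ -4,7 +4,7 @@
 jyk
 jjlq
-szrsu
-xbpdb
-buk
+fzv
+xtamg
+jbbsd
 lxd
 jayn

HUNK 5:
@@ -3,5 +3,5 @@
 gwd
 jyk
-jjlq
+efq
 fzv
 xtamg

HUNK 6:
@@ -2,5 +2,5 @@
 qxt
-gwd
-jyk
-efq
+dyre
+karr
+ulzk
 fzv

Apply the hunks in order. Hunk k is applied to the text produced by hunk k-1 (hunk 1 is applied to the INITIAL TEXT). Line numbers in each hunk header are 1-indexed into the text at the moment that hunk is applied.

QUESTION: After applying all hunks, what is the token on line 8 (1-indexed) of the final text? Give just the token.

Answer: jbbsd

Derivation:
Hunk 1: at line 8 remove [ducp,xrl] add [phoyo] -> 12 lines: kifk qxt gwd jyk jjlq fpc qqt knzty lxd phoyo nwq utso
Hunk 2: at line 9 remove [phoyo,nwq] add [jayn] -> 11 lines: kifk qxt gwd jyk jjlq fpc qqt knzty lxd jayn utso
Hunk 3: at line 5 remove [fpc,qqt,knzty] add [szrsu,xbpdb,buk] -> 11 lines: kifk qxt gwd jyk jjlq szrsu xbpdb buk lxd jayn utso
Hunk 4: at line 4 remove [szrsu,xbpdb,buk] add [fzv,xtamg,jbbsd] -> 11 lines: kifk qxt gwd jyk jjlq fzv xtamg jbbsd lxd jayn utso
Hunk 5: at line 3 remove [jjlq] add [efq] -> 11 lines: kifk qxt gwd jyk efq fzv xtamg jbbsd lxd jayn utso
Hunk 6: at line 2 remove [gwd,jyk,efq] add [dyre,karr,ulzk] -> 11 lines: kifk qxt dyre karr ulzk fzv xtamg jbbsd lxd jayn utso
Final line 8: jbbsd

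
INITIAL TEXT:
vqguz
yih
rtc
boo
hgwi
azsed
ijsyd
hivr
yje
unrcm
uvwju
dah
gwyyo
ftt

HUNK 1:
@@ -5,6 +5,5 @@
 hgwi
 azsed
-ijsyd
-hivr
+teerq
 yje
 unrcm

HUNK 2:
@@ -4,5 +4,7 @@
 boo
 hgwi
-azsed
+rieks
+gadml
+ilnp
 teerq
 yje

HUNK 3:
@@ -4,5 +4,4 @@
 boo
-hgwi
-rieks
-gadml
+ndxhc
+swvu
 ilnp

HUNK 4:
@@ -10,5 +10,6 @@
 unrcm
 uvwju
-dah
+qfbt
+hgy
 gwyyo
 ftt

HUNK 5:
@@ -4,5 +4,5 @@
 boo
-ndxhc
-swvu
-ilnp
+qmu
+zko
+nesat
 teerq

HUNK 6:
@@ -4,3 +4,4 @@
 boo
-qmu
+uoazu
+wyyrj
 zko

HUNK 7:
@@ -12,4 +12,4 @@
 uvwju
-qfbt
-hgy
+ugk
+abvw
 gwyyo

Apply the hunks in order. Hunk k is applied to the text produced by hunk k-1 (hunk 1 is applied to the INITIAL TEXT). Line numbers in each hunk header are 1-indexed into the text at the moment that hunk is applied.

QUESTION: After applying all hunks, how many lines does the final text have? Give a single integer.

Answer: 16

Derivation:
Hunk 1: at line 5 remove [ijsyd,hivr] add [teerq] -> 13 lines: vqguz yih rtc boo hgwi azsed teerq yje unrcm uvwju dah gwyyo ftt
Hunk 2: at line 4 remove [azsed] add [rieks,gadml,ilnp] -> 15 lines: vqguz yih rtc boo hgwi rieks gadml ilnp teerq yje unrcm uvwju dah gwyyo ftt
Hunk 3: at line 4 remove [hgwi,rieks,gadml] add [ndxhc,swvu] -> 14 lines: vqguz yih rtc boo ndxhc swvu ilnp teerq yje unrcm uvwju dah gwyyo ftt
Hunk 4: at line 10 remove [dah] add [qfbt,hgy] -> 15 lines: vqguz yih rtc boo ndxhc swvu ilnp teerq yje unrcm uvwju qfbt hgy gwyyo ftt
Hunk 5: at line 4 remove [ndxhc,swvu,ilnp] add [qmu,zko,nesat] -> 15 lines: vqguz yih rtc boo qmu zko nesat teerq yje unrcm uvwju qfbt hgy gwyyo ftt
Hunk 6: at line 4 remove [qmu] add [uoazu,wyyrj] -> 16 lines: vqguz yih rtc boo uoazu wyyrj zko nesat teerq yje unrcm uvwju qfbt hgy gwyyo ftt
Hunk 7: at line 12 remove [qfbt,hgy] add [ugk,abvw] -> 16 lines: vqguz yih rtc boo uoazu wyyrj zko nesat teerq yje unrcm uvwju ugk abvw gwyyo ftt
Final line count: 16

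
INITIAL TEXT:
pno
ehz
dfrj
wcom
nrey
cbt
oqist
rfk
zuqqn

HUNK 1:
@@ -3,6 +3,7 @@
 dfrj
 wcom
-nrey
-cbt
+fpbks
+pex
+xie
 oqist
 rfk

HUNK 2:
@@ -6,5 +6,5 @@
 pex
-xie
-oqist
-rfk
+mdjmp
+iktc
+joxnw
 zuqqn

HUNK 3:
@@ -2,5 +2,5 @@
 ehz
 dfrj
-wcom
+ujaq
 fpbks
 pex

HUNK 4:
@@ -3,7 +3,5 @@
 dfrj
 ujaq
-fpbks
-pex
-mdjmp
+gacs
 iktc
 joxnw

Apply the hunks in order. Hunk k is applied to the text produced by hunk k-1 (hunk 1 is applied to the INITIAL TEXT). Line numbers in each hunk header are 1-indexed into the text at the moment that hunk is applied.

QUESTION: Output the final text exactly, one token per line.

Hunk 1: at line 3 remove [nrey,cbt] add [fpbks,pex,xie] -> 10 lines: pno ehz dfrj wcom fpbks pex xie oqist rfk zuqqn
Hunk 2: at line 6 remove [xie,oqist,rfk] add [mdjmp,iktc,joxnw] -> 10 lines: pno ehz dfrj wcom fpbks pex mdjmp iktc joxnw zuqqn
Hunk 3: at line 2 remove [wcom] add [ujaq] -> 10 lines: pno ehz dfrj ujaq fpbks pex mdjmp iktc joxnw zuqqn
Hunk 4: at line 3 remove [fpbks,pex,mdjmp] add [gacs] -> 8 lines: pno ehz dfrj ujaq gacs iktc joxnw zuqqn

Answer: pno
ehz
dfrj
ujaq
gacs
iktc
joxnw
zuqqn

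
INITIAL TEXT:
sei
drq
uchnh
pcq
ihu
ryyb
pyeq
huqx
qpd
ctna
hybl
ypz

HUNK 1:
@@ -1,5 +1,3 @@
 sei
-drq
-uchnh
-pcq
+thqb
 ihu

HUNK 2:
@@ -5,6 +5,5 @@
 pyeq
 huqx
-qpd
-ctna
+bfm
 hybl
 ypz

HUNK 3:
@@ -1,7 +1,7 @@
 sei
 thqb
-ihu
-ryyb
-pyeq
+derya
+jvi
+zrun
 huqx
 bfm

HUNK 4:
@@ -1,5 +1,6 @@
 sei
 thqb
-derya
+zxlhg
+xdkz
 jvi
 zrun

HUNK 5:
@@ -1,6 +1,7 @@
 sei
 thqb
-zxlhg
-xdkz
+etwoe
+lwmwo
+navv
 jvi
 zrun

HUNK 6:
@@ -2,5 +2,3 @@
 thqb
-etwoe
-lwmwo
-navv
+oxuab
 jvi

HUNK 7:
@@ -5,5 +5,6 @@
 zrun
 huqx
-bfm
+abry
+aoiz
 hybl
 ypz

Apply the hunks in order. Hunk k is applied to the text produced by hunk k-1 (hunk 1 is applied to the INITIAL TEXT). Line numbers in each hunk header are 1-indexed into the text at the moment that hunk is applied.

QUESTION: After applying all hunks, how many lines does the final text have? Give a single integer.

Hunk 1: at line 1 remove [drq,uchnh,pcq] add [thqb] -> 10 lines: sei thqb ihu ryyb pyeq huqx qpd ctna hybl ypz
Hunk 2: at line 5 remove [qpd,ctna] add [bfm] -> 9 lines: sei thqb ihu ryyb pyeq huqx bfm hybl ypz
Hunk 3: at line 1 remove [ihu,ryyb,pyeq] add [derya,jvi,zrun] -> 9 lines: sei thqb derya jvi zrun huqx bfm hybl ypz
Hunk 4: at line 1 remove [derya] add [zxlhg,xdkz] -> 10 lines: sei thqb zxlhg xdkz jvi zrun huqx bfm hybl ypz
Hunk 5: at line 1 remove [zxlhg,xdkz] add [etwoe,lwmwo,navv] -> 11 lines: sei thqb etwoe lwmwo navv jvi zrun huqx bfm hybl ypz
Hunk 6: at line 2 remove [etwoe,lwmwo,navv] add [oxuab] -> 9 lines: sei thqb oxuab jvi zrun huqx bfm hybl ypz
Hunk 7: at line 5 remove [bfm] add [abry,aoiz] -> 10 lines: sei thqb oxuab jvi zrun huqx abry aoiz hybl ypz
Final line count: 10

Answer: 10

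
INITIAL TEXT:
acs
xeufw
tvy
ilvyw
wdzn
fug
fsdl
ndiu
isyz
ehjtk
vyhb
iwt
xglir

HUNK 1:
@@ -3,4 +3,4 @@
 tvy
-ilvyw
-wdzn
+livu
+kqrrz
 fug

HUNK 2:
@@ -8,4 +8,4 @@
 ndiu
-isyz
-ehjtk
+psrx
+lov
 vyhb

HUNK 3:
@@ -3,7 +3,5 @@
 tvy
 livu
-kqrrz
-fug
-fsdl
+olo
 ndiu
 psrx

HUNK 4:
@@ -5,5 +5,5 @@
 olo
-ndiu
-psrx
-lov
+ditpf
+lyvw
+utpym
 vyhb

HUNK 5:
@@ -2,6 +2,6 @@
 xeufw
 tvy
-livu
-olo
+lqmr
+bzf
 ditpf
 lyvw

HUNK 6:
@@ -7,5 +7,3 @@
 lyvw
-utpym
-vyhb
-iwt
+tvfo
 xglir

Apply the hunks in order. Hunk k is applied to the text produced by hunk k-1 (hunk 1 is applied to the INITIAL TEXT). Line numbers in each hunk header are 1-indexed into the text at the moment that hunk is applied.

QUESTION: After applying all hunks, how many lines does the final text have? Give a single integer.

Answer: 9

Derivation:
Hunk 1: at line 3 remove [ilvyw,wdzn] add [livu,kqrrz] -> 13 lines: acs xeufw tvy livu kqrrz fug fsdl ndiu isyz ehjtk vyhb iwt xglir
Hunk 2: at line 8 remove [isyz,ehjtk] add [psrx,lov] -> 13 lines: acs xeufw tvy livu kqrrz fug fsdl ndiu psrx lov vyhb iwt xglir
Hunk 3: at line 3 remove [kqrrz,fug,fsdl] add [olo] -> 11 lines: acs xeufw tvy livu olo ndiu psrx lov vyhb iwt xglir
Hunk 4: at line 5 remove [ndiu,psrx,lov] add [ditpf,lyvw,utpym] -> 11 lines: acs xeufw tvy livu olo ditpf lyvw utpym vyhb iwt xglir
Hunk 5: at line 2 remove [livu,olo] add [lqmr,bzf] -> 11 lines: acs xeufw tvy lqmr bzf ditpf lyvw utpym vyhb iwt xglir
Hunk 6: at line 7 remove [utpym,vyhb,iwt] add [tvfo] -> 9 lines: acs xeufw tvy lqmr bzf ditpf lyvw tvfo xglir
Final line count: 9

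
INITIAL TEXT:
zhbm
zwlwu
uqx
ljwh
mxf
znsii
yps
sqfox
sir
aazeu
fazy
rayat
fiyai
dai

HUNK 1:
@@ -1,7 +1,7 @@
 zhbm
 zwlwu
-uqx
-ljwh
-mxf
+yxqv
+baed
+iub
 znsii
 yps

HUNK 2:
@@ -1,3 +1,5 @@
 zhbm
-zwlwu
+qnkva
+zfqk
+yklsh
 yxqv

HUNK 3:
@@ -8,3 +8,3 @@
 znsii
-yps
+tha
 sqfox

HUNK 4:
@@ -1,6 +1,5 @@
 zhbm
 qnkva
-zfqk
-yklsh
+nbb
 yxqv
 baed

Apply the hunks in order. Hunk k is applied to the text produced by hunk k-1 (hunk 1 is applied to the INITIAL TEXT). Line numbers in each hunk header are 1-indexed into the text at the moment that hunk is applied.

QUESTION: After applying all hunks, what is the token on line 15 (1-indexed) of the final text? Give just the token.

Hunk 1: at line 1 remove [uqx,ljwh,mxf] add [yxqv,baed,iub] -> 14 lines: zhbm zwlwu yxqv baed iub znsii yps sqfox sir aazeu fazy rayat fiyai dai
Hunk 2: at line 1 remove [zwlwu] add [qnkva,zfqk,yklsh] -> 16 lines: zhbm qnkva zfqk yklsh yxqv baed iub znsii yps sqfox sir aazeu fazy rayat fiyai dai
Hunk 3: at line 8 remove [yps] add [tha] -> 16 lines: zhbm qnkva zfqk yklsh yxqv baed iub znsii tha sqfox sir aazeu fazy rayat fiyai dai
Hunk 4: at line 1 remove [zfqk,yklsh] add [nbb] -> 15 lines: zhbm qnkva nbb yxqv baed iub znsii tha sqfox sir aazeu fazy rayat fiyai dai
Final line 15: dai

Answer: dai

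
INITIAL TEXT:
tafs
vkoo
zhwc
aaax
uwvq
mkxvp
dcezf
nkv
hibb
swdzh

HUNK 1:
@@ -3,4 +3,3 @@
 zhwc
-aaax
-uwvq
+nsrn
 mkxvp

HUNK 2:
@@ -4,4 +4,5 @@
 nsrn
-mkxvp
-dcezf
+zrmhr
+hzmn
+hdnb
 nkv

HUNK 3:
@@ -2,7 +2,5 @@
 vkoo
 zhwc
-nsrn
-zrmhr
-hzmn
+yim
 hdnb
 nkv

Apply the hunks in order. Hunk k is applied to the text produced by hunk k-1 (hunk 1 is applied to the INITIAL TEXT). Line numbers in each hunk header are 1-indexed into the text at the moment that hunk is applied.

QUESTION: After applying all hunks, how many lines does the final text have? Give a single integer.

Hunk 1: at line 3 remove [aaax,uwvq] add [nsrn] -> 9 lines: tafs vkoo zhwc nsrn mkxvp dcezf nkv hibb swdzh
Hunk 2: at line 4 remove [mkxvp,dcezf] add [zrmhr,hzmn,hdnb] -> 10 lines: tafs vkoo zhwc nsrn zrmhr hzmn hdnb nkv hibb swdzh
Hunk 3: at line 2 remove [nsrn,zrmhr,hzmn] add [yim] -> 8 lines: tafs vkoo zhwc yim hdnb nkv hibb swdzh
Final line count: 8

Answer: 8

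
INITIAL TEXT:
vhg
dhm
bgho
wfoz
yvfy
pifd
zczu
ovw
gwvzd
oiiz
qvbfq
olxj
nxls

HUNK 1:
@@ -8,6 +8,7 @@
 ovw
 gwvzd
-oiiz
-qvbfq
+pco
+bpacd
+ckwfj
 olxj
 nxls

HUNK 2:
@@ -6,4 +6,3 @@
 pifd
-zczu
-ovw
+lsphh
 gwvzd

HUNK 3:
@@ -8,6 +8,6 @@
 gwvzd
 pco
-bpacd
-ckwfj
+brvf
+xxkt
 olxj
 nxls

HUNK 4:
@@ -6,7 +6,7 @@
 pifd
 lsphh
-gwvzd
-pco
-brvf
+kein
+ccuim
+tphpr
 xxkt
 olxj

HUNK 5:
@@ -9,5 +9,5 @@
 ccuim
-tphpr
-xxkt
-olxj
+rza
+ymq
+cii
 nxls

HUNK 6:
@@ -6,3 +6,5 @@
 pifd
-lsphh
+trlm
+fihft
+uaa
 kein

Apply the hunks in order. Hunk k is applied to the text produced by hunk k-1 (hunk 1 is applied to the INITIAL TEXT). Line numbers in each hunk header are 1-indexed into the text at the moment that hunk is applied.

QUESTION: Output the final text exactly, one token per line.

Hunk 1: at line 8 remove [oiiz,qvbfq] add [pco,bpacd,ckwfj] -> 14 lines: vhg dhm bgho wfoz yvfy pifd zczu ovw gwvzd pco bpacd ckwfj olxj nxls
Hunk 2: at line 6 remove [zczu,ovw] add [lsphh] -> 13 lines: vhg dhm bgho wfoz yvfy pifd lsphh gwvzd pco bpacd ckwfj olxj nxls
Hunk 3: at line 8 remove [bpacd,ckwfj] add [brvf,xxkt] -> 13 lines: vhg dhm bgho wfoz yvfy pifd lsphh gwvzd pco brvf xxkt olxj nxls
Hunk 4: at line 6 remove [gwvzd,pco,brvf] add [kein,ccuim,tphpr] -> 13 lines: vhg dhm bgho wfoz yvfy pifd lsphh kein ccuim tphpr xxkt olxj nxls
Hunk 5: at line 9 remove [tphpr,xxkt,olxj] add [rza,ymq,cii] -> 13 lines: vhg dhm bgho wfoz yvfy pifd lsphh kein ccuim rza ymq cii nxls
Hunk 6: at line 6 remove [lsphh] add [trlm,fihft,uaa] -> 15 lines: vhg dhm bgho wfoz yvfy pifd trlm fihft uaa kein ccuim rza ymq cii nxls

Answer: vhg
dhm
bgho
wfoz
yvfy
pifd
trlm
fihft
uaa
kein
ccuim
rza
ymq
cii
nxls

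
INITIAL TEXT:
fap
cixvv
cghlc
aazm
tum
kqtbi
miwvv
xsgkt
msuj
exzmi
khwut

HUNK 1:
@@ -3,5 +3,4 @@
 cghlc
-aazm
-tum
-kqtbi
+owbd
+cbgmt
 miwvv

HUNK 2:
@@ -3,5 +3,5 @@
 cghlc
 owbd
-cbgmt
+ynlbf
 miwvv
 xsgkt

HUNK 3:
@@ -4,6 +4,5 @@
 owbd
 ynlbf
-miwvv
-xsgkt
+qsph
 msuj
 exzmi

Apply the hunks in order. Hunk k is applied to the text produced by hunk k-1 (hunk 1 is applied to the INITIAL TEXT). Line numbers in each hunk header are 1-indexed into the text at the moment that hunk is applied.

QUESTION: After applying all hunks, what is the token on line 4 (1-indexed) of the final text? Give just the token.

Answer: owbd

Derivation:
Hunk 1: at line 3 remove [aazm,tum,kqtbi] add [owbd,cbgmt] -> 10 lines: fap cixvv cghlc owbd cbgmt miwvv xsgkt msuj exzmi khwut
Hunk 2: at line 3 remove [cbgmt] add [ynlbf] -> 10 lines: fap cixvv cghlc owbd ynlbf miwvv xsgkt msuj exzmi khwut
Hunk 3: at line 4 remove [miwvv,xsgkt] add [qsph] -> 9 lines: fap cixvv cghlc owbd ynlbf qsph msuj exzmi khwut
Final line 4: owbd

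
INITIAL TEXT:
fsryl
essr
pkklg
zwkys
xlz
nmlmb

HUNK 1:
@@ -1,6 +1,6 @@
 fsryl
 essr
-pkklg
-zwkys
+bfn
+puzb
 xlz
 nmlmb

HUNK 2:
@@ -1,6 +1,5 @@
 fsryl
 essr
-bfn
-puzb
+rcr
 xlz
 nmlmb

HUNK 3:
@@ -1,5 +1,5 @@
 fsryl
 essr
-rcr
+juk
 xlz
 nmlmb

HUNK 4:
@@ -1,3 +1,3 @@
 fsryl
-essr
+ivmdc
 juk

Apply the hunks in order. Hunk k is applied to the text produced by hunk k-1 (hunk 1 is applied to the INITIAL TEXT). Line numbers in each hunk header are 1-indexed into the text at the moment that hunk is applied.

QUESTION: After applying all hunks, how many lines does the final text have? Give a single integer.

Answer: 5

Derivation:
Hunk 1: at line 1 remove [pkklg,zwkys] add [bfn,puzb] -> 6 lines: fsryl essr bfn puzb xlz nmlmb
Hunk 2: at line 1 remove [bfn,puzb] add [rcr] -> 5 lines: fsryl essr rcr xlz nmlmb
Hunk 3: at line 1 remove [rcr] add [juk] -> 5 lines: fsryl essr juk xlz nmlmb
Hunk 4: at line 1 remove [essr] add [ivmdc] -> 5 lines: fsryl ivmdc juk xlz nmlmb
Final line count: 5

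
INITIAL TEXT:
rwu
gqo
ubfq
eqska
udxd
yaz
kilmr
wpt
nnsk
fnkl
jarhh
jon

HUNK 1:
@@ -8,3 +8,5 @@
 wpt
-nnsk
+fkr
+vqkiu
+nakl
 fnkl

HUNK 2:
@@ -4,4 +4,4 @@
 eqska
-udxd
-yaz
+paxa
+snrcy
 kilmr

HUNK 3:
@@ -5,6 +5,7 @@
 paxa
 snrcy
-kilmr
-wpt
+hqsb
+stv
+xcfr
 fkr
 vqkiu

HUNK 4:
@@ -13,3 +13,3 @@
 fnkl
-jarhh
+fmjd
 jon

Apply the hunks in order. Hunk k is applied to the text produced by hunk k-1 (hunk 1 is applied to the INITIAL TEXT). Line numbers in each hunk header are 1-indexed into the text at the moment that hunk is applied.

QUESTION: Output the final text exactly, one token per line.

Answer: rwu
gqo
ubfq
eqska
paxa
snrcy
hqsb
stv
xcfr
fkr
vqkiu
nakl
fnkl
fmjd
jon

Derivation:
Hunk 1: at line 8 remove [nnsk] add [fkr,vqkiu,nakl] -> 14 lines: rwu gqo ubfq eqska udxd yaz kilmr wpt fkr vqkiu nakl fnkl jarhh jon
Hunk 2: at line 4 remove [udxd,yaz] add [paxa,snrcy] -> 14 lines: rwu gqo ubfq eqska paxa snrcy kilmr wpt fkr vqkiu nakl fnkl jarhh jon
Hunk 3: at line 5 remove [kilmr,wpt] add [hqsb,stv,xcfr] -> 15 lines: rwu gqo ubfq eqska paxa snrcy hqsb stv xcfr fkr vqkiu nakl fnkl jarhh jon
Hunk 4: at line 13 remove [jarhh] add [fmjd] -> 15 lines: rwu gqo ubfq eqska paxa snrcy hqsb stv xcfr fkr vqkiu nakl fnkl fmjd jon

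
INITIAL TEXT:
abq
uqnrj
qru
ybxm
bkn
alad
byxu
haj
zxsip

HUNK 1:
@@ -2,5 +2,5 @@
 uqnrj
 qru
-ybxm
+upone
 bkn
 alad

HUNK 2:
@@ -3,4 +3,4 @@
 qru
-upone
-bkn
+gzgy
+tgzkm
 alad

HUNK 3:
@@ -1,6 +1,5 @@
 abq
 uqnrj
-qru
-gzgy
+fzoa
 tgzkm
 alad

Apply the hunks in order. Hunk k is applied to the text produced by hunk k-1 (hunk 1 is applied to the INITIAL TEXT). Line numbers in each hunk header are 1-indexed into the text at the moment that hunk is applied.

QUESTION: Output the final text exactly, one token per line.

Answer: abq
uqnrj
fzoa
tgzkm
alad
byxu
haj
zxsip

Derivation:
Hunk 1: at line 2 remove [ybxm] add [upone] -> 9 lines: abq uqnrj qru upone bkn alad byxu haj zxsip
Hunk 2: at line 3 remove [upone,bkn] add [gzgy,tgzkm] -> 9 lines: abq uqnrj qru gzgy tgzkm alad byxu haj zxsip
Hunk 3: at line 1 remove [qru,gzgy] add [fzoa] -> 8 lines: abq uqnrj fzoa tgzkm alad byxu haj zxsip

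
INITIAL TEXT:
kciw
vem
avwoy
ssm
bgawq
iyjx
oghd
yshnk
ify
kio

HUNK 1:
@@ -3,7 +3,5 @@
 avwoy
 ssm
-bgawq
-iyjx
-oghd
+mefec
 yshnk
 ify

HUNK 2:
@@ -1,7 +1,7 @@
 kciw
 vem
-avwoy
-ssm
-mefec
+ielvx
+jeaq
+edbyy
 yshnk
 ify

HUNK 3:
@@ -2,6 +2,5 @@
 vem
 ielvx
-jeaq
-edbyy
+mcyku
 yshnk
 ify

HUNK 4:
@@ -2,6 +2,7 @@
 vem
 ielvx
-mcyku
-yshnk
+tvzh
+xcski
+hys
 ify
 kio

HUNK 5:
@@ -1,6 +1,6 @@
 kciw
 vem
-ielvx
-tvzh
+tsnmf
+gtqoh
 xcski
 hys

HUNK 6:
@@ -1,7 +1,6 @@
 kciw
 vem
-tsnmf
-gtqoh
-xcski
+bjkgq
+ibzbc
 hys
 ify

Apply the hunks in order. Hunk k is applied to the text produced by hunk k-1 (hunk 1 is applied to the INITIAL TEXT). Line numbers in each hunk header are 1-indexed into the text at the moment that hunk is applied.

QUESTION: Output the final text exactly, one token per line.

Answer: kciw
vem
bjkgq
ibzbc
hys
ify
kio

Derivation:
Hunk 1: at line 3 remove [bgawq,iyjx,oghd] add [mefec] -> 8 lines: kciw vem avwoy ssm mefec yshnk ify kio
Hunk 2: at line 1 remove [avwoy,ssm,mefec] add [ielvx,jeaq,edbyy] -> 8 lines: kciw vem ielvx jeaq edbyy yshnk ify kio
Hunk 3: at line 2 remove [jeaq,edbyy] add [mcyku] -> 7 lines: kciw vem ielvx mcyku yshnk ify kio
Hunk 4: at line 2 remove [mcyku,yshnk] add [tvzh,xcski,hys] -> 8 lines: kciw vem ielvx tvzh xcski hys ify kio
Hunk 5: at line 1 remove [ielvx,tvzh] add [tsnmf,gtqoh] -> 8 lines: kciw vem tsnmf gtqoh xcski hys ify kio
Hunk 6: at line 1 remove [tsnmf,gtqoh,xcski] add [bjkgq,ibzbc] -> 7 lines: kciw vem bjkgq ibzbc hys ify kio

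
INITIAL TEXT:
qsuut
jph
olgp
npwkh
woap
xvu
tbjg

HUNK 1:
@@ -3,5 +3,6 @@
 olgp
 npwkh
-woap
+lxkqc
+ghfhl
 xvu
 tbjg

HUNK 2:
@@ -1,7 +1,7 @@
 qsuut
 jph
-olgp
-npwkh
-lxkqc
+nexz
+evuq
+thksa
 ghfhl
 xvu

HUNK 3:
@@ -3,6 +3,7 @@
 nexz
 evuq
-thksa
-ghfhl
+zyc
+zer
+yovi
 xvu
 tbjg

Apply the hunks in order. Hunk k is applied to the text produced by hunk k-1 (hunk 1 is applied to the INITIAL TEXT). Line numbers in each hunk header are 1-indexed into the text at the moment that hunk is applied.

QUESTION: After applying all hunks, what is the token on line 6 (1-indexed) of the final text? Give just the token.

Hunk 1: at line 3 remove [woap] add [lxkqc,ghfhl] -> 8 lines: qsuut jph olgp npwkh lxkqc ghfhl xvu tbjg
Hunk 2: at line 1 remove [olgp,npwkh,lxkqc] add [nexz,evuq,thksa] -> 8 lines: qsuut jph nexz evuq thksa ghfhl xvu tbjg
Hunk 3: at line 3 remove [thksa,ghfhl] add [zyc,zer,yovi] -> 9 lines: qsuut jph nexz evuq zyc zer yovi xvu tbjg
Final line 6: zer

Answer: zer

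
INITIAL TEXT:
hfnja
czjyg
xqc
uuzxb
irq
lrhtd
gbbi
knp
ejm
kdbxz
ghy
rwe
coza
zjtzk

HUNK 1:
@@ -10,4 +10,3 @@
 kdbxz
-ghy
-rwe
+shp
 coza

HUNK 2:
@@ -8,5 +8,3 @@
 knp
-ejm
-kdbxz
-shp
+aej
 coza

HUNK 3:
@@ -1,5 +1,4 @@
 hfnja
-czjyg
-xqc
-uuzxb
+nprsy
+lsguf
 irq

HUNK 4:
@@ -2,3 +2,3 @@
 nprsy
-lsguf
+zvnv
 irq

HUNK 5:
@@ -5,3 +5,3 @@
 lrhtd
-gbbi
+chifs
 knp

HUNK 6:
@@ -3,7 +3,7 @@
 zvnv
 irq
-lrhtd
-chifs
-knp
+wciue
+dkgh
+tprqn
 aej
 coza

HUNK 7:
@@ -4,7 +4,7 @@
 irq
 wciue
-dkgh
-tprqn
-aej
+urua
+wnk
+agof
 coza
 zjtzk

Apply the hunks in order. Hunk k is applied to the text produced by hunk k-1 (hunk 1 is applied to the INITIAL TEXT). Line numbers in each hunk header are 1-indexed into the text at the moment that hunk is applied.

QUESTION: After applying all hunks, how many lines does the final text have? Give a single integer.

Answer: 10

Derivation:
Hunk 1: at line 10 remove [ghy,rwe] add [shp] -> 13 lines: hfnja czjyg xqc uuzxb irq lrhtd gbbi knp ejm kdbxz shp coza zjtzk
Hunk 2: at line 8 remove [ejm,kdbxz,shp] add [aej] -> 11 lines: hfnja czjyg xqc uuzxb irq lrhtd gbbi knp aej coza zjtzk
Hunk 3: at line 1 remove [czjyg,xqc,uuzxb] add [nprsy,lsguf] -> 10 lines: hfnja nprsy lsguf irq lrhtd gbbi knp aej coza zjtzk
Hunk 4: at line 2 remove [lsguf] add [zvnv] -> 10 lines: hfnja nprsy zvnv irq lrhtd gbbi knp aej coza zjtzk
Hunk 5: at line 5 remove [gbbi] add [chifs] -> 10 lines: hfnja nprsy zvnv irq lrhtd chifs knp aej coza zjtzk
Hunk 6: at line 3 remove [lrhtd,chifs,knp] add [wciue,dkgh,tprqn] -> 10 lines: hfnja nprsy zvnv irq wciue dkgh tprqn aej coza zjtzk
Hunk 7: at line 4 remove [dkgh,tprqn,aej] add [urua,wnk,agof] -> 10 lines: hfnja nprsy zvnv irq wciue urua wnk agof coza zjtzk
Final line count: 10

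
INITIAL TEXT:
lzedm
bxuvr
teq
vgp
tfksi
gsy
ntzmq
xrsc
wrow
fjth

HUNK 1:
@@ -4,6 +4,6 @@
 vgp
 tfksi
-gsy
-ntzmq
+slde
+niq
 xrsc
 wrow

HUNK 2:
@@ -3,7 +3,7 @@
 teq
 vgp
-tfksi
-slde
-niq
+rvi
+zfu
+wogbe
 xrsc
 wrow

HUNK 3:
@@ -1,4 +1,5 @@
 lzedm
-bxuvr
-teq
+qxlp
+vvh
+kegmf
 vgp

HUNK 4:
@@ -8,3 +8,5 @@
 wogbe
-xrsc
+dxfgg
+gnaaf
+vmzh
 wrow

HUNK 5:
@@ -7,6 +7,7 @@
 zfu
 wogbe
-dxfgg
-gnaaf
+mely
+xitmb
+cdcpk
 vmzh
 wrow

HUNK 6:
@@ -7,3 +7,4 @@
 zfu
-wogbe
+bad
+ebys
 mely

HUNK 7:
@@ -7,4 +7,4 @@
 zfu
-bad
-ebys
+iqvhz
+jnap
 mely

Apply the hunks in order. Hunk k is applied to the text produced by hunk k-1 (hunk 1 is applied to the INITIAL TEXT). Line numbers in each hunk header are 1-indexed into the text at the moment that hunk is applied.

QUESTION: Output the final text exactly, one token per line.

Answer: lzedm
qxlp
vvh
kegmf
vgp
rvi
zfu
iqvhz
jnap
mely
xitmb
cdcpk
vmzh
wrow
fjth

Derivation:
Hunk 1: at line 4 remove [gsy,ntzmq] add [slde,niq] -> 10 lines: lzedm bxuvr teq vgp tfksi slde niq xrsc wrow fjth
Hunk 2: at line 3 remove [tfksi,slde,niq] add [rvi,zfu,wogbe] -> 10 lines: lzedm bxuvr teq vgp rvi zfu wogbe xrsc wrow fjth
Hunk 3: at line 1 remove [bxuvr,teq] add [qxlp,vvh,kegmf] -> 11 lines: lzedm qxlp vvh kegmf vgp rvi zfu wogbe xrsc wrow fjth
Hunk 4: at line 8 remove [xrsc] add [dxfgg,gnaaf,vmzh] -> 13 lines: lzedm qxlp vvh kegmf vgp rvi zfu wogbe dxfgg gnaaf vmzh wrow fjth
Hunk 5: at line 7 remove [dxfgg,gnaaf] add [mely,xitmb,cdcpk] -> 14 lines: lzedm qxlp vvh kegmf vgp rvi zfu wogbe mely xitmb cdcpk vmzh wrow fjth
Hunk 6: at line 7 remove [wogbe] add [bad,ebys] -> 15 lines: lzedm qxlp vvh kegmf vgp rvi zfu bad ebys mely xitmb cdcpk vmzh wrow fjth
Hunk 7: at line 7 remove [bad,ebys] add [iqvhz,jnap] -> 15 lines: lzedm qxlp vvh kegmf vgp rvi zfu iqvhz jnap mely xitmb cdcpk vmzh wrow fjth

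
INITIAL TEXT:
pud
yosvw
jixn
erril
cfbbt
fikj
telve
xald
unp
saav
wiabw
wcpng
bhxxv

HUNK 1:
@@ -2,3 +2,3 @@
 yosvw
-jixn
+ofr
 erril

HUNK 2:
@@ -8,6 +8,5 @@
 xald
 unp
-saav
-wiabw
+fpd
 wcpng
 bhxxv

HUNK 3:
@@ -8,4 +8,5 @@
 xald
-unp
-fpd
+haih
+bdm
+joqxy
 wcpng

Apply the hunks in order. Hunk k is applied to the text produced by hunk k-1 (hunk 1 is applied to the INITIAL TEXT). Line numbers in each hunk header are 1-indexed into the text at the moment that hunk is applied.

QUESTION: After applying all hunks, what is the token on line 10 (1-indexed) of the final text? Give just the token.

Hunk 1: at line 2 remove [jixn] add [ofr] -> 13 lines: pud yosvw ofr erril cfbbt fikj telve xald unp saav wiabw wcpng bhxxv
Hunk 2: at line 8 remove [saav,wiabw] add [fpd] -> 12 lines: pud yosvw ofr erril cfbbt fikj telve xald unp fpd wcpng bhxxv
Hunk 3: at line 8 remove [unp,fpd] add [haih,bdm,joqxy] -> 13 lines: pud yosvw ofr erril cfbbt fikj telve xald haih bdm joqxy wcpng bhxxv
Final line 10: bdm

Answer: bdm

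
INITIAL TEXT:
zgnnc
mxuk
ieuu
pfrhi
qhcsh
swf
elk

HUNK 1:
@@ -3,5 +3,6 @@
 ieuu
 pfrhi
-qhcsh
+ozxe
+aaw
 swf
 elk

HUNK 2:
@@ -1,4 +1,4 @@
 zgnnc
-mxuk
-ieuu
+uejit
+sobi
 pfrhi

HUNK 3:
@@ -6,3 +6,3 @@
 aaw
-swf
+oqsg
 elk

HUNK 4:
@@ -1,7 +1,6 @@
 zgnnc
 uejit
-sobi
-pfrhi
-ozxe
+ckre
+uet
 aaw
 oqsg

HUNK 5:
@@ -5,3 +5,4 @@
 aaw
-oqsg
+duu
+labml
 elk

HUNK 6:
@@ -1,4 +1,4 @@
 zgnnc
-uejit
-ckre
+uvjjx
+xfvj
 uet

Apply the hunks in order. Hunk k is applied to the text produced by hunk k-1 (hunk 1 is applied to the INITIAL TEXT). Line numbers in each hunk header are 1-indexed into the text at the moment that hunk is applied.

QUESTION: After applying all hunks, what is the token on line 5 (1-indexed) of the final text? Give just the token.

Answer: aaw

Derivation:
Hunk 1: at line 3 remove [qhcsh] add [ozxe,aaw] -> 8 lines: zgnnc mxuk ieuu pfrhi ozxe aaw swf elk
Hunk 2: at line 1 remove [mxuk,ieuu] add [uejit,sobi] -> 8 lines: zgnnc uejit sobi pfrhi ozxe aaw swf elk
Hunk 3: at line 6 remove [swf] add [oqsg] -> 8 lines: zgnnc uejit sobi pfrhi ozxe aaw oqsg elk
Hunk 4: at line 1 remove [sobi,pfrhi,ozxe] add [ckre,uet] -> 7 lines: zgnnc uejit ckre uet aaw oqsg elk
Hunk 5: at line 5 remove [oqsg] add [duu,labml] -> 8 lines: zgnnc uejit ckre uet aaw duu labml elk
Hunk 6: at line 1 remove [uejit,ckre] add [uvjjx,xfvj] -> 8 lines: zgnnc uvjjx xfvj uet aaw duu labml elk
Final line 5: aaw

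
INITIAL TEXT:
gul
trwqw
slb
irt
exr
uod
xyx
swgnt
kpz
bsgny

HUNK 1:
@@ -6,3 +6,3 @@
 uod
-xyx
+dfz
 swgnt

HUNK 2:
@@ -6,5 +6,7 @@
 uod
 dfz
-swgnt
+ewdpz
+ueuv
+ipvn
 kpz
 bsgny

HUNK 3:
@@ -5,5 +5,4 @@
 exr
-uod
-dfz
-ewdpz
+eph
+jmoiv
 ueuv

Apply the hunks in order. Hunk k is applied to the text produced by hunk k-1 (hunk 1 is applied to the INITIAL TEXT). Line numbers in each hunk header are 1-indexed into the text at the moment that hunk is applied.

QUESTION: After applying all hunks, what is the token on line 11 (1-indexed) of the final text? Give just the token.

Answer: bsgny

Derivation:
Hunk 1: at line 6 remove [xyx] add [dfz] -> 10 lines: gul trwqw slb irt exr uod dfz swgnt kpz bsgny
Hunk 2: at line 6 remove [swgnt] add [ewdpz,ueuv,ipvn] -> 12 lines: gul trwqw slb irt exr uod dfz ewdpz ueuv ipvn kpz bsgny
Hunk 3: at line 5 remove [uod,dfz,ewdpz] add [eph,jmoiv] -> 11 lines: gul trwqw slb irt exr eph jmoiv ueuv ipvn kpz bsgny
Final line 11: bsgny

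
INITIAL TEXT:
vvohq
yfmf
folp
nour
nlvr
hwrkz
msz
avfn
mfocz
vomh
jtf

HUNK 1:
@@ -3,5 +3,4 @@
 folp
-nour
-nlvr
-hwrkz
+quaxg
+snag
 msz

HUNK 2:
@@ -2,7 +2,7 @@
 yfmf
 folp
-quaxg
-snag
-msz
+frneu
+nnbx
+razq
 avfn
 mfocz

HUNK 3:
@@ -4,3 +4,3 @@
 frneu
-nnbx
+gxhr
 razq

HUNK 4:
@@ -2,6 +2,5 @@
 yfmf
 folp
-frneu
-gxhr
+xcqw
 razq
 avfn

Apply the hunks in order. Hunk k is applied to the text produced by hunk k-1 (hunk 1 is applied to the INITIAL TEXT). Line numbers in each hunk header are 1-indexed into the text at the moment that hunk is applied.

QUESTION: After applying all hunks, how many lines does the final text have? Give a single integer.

Answer: 9

Derivation:
Hunk 1: at line 3 remove [nour,nlvr,hwrkz] add [quaxg,snag] -> 10 lines: vvohq yfmf folp quaxg snag msz avfn mfocz vomh jtf
Hunk 2: at line 2 remove [quaxg,snag,msz] add [frneu,nnbx,razq] -> 10 lines: vvohq yfmf folp frneu nnbx razq avfn mfocz vomh jtf
Hunk 3: at line 4 remove [nnbx] add [gxhr] -> 10 lines: vvohq yfmf folp frneu gxhr razq avfn mfocz vomh jtf
Hunk 4: at line 2 remove [frneu,gxhr] add [xcqw] -> 9 lines: vvohq yfmf folp xcqw razq avfn mfocz vomh jtf
Final line count: 9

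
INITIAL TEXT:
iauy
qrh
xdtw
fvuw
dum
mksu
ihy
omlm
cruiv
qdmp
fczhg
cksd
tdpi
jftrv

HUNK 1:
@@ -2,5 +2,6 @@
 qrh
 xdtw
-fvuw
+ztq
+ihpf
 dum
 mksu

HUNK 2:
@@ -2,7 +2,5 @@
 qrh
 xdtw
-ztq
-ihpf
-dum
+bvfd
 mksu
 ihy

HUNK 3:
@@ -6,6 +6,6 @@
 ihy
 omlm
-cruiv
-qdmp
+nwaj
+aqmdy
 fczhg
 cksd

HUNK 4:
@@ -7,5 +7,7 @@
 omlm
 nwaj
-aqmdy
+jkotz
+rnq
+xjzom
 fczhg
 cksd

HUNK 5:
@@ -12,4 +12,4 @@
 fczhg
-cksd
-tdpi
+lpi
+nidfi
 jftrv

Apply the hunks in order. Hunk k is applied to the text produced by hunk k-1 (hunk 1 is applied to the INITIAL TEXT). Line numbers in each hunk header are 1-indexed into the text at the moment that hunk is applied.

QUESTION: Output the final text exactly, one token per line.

Answer: iauy
qrh
xdtw
bvfd
mksu
ihy
omlm
nwaj
jkotz
rnq
xjzom
fczhg
lpi
nidfi
jftrv

Derivation:
Hunk 1: at line 2 remove [fvuw] add [ztq,ihpf] -> 15 lines: iauy qrh xdtw ztq ihpf dum mksu ihy omlm cruiv qdmp fczhg cksd tdpi jftrv
Hunk 2: at line 2 remove [ztq,ihpf,dum] add [bvfd] -> 13 lines: iauy qrh xdtw bvfd mksu ihy omlm cruiv qdmp fczhg cksd tdpi jftrv
Hunk 3: at line 6 remove [cruiv,qdmp] add [nwaj,aqmdy] -> 13 lines: iauy qrh xdtw bvfd mksu ihy omlm nwaj aqmdy fczhg cksd tdpi jftrv
Hunk 4: at line 7 remove [aqmdy] add [jkotz,rnq,xjzom] -> 15 lines: iauy qrh xdtw bvfd mksu ihy omlm nwaj jkotz rnq xjzom fczhg cksd tdpi jftrv
Hunk 5: at line 12 remove [cksd,tdpi] add [lpi,nidfi] -> 15 lines: iauy qrh xdtw bvfd mksu ihy omlm nwaj jkotz rnq xjzom fczhg lpi nidfi jftrv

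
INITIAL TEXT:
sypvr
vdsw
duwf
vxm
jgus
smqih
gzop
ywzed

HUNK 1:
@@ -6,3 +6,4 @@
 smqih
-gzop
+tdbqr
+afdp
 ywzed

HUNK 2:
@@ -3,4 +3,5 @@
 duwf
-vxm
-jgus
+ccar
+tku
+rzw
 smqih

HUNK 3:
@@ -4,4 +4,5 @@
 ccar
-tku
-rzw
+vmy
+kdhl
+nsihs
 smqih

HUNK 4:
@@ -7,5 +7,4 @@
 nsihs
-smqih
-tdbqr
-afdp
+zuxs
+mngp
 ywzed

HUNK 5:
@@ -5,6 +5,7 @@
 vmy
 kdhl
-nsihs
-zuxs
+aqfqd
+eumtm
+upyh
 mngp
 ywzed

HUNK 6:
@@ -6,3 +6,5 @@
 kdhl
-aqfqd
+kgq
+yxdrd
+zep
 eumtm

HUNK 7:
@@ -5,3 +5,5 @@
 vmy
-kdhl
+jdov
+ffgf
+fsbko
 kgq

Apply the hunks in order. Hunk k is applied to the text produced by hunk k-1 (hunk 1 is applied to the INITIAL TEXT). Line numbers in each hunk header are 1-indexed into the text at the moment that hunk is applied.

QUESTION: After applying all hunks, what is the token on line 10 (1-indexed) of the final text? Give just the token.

Hunk 1: at line 6 remove [gzop] add [tdbqr,afdp] -> 9 lines: sypvr vdsw duwf vxm jgus smqih tdbqr afdp ywzed
Hunk 2: at line 3 remove [vxm,jgus] add [ccar,tku,rzw] -> 10 lines: sypvr vdsw duwf ccar tku rzw smqih tdbqr afdp ywzed
Hunk 3: at line 4 remove [tku,rzw] add [vmy,kdhl,nsihs] -> 11 lines: sypvr vdsw duwf ccar vmy kdhl nsihs smqih tdbqr afdp ywzed
Hunk 4: at line 7 remove [smqih,tdbqr,afdp] add [zuxs,mngp] -> 10 lines: sypvr vdsw duwf ccar vmy kdhl nsihs zuxs mngp ywzed
Hunk 5: at line 5 remove [nsihs,zuxs] add [aqfqd,eumtm,upyh] -> 11 lines: sypvr vdsw duwf ccar vmy kdhl aqfqd eumtm upyh mngp ywzed
Hunk 6: at line 6 remove [aqfqd] add [kgq,yxdrd,zep] -> 13 lines: sypvr vdsw duwf ccar vmy kdhl kgq yxdrd zep eumtm upyh mngp ywzed
Hunk 7: at line 5 remove [kdhl] add [jdov,ffgf,fsbko] -> 15 lines: sypvr vdsw duwf ccar vmy jdov ffgf fsbko kgq yxdrd zep eumtm upyh mngp ywzed
Final line 10: yxdrd

Answer: yxdrd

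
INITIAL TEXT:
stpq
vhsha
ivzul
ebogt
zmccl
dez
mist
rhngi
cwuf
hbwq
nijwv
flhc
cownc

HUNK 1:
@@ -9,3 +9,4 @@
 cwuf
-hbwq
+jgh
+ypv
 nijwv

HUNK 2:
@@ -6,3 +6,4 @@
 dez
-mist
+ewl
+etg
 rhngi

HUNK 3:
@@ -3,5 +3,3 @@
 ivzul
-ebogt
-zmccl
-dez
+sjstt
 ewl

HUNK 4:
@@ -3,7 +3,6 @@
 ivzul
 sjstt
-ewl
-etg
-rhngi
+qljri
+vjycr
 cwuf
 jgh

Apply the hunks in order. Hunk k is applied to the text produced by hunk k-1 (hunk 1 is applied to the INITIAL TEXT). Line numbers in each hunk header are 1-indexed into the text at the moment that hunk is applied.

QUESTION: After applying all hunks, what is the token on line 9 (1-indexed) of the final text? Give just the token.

Answer: ypv

Derivation:
Hunk 1: at line 9 remove [hbwq] add [jgh,ypv] -> 14 lines: stpq vhsha ivzul ebogt zmccl dez mist rhngi cwuf jgh ypv nijwv flhc cownc
Hunk 2: at line 6 remove [mist] add [ewl,etg] -> 15 lines: stpq vhsha ivzul ebogt zmccl dez ewl etg rhngi cwuf jgh ypv nijwv flhc cownc
Hunk 3: at line 3 remove [ebogt,zmccl,dez] add [sjstt] -> 13 lines: stpq vhsha ivzul sjstt ewl etg rhngi cwuf jgh ypv nijwv flhc cownc
Hunk 4: at line 3 remove [ewl,etg,rhngi] add [qljri,vjycr] -> 12 lines: stpq vhsha ivzul sjstt qljri vjycr cwuf jgh ypv nijwv flhc cownc
Final line 9: ypv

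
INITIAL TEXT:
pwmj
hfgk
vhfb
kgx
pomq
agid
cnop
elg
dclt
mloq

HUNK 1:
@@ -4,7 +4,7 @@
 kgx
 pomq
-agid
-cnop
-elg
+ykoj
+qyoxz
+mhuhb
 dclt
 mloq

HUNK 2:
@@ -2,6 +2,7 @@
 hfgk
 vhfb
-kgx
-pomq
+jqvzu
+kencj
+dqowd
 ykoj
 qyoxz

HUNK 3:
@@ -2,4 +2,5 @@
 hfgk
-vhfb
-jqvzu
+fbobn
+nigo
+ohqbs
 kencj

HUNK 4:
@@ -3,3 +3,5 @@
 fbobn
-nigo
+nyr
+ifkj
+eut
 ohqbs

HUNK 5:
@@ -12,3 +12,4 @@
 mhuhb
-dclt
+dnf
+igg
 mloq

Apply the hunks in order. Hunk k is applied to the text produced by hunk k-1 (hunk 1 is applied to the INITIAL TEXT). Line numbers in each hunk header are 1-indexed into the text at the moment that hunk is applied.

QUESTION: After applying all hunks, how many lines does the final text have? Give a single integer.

Answer: 15

Derivation:
Hunk 1: at line 4 remove [agid,cnop,elg] add [ykoj,qyoxz,mhuhb] -> 10 lines: pwmj hfgk vhfb kgx pomq ykoj qyoxz mhuhb dclt mloq
Hunk 2: at line 2 remove [kgx,pomq] add [jqvzu,kencj,dqowd] -> 11 lines: pwmj hfgk vhfb jqvzu kencj dqowd ykoj qyoxz mhuhb dclt mloq
Hunk 3: at line 2 remove [vhfb,jqvzu] add [fbobn,nigo,ohqbs] -> 12 lines: pwmj hfgk fbobn nigo ohqbs kencj dqowd ykoj qyoxz mhuhb dclt mloq
Hunk 4: at line 3 remove [nigo] add [nyr,ifkj,eut] -> 14 lines: pwmj hfgk fbobn nyr ifkj eut ohqbs kencj dqowd ykoj qyoxz mhuhb dclt mloq
Hunk 5: at line 12 remove [dclt] add [dnf,igg] -> 15 lines: pwmj hfgk fbobn nyr ifkj eut ohqbs kencj dqowd ykoj qyoxz mhuhb dnf igg mloq
Final line count: 15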